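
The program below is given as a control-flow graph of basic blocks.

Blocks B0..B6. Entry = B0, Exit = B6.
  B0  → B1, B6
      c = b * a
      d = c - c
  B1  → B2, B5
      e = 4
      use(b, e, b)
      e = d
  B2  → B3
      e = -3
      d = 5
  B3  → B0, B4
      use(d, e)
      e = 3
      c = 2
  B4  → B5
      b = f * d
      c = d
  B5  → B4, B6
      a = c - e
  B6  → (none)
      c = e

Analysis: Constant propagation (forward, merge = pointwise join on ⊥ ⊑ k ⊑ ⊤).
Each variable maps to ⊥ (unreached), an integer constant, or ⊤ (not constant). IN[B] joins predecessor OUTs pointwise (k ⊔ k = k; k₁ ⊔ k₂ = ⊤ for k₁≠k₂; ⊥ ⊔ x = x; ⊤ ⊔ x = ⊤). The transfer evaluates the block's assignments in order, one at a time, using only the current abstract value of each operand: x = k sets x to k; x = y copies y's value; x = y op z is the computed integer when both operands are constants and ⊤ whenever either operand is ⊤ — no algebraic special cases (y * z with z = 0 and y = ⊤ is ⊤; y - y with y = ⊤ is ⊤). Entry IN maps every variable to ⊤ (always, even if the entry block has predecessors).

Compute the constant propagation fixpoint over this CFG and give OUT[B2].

Answer: {a: ⊤, b: ⊤, c: ⊤, d: 5, e: -3, f: ⊤}

Working:
Fixpoint table:
  B0: | IN=(all ⊤) | OUT=(all ⊤)
  B1: | IN=(all ⊤) | OUT=(all ⊤)
  B2: | IN=(all ⊤) | OUT={d:5, e:-3; rest ⊤}
  B3: | IN={d:5, e:-3; rest ⊤} | OUT={c:2, d:5, e:3; rest ⊤}
  B4: | IN=(all ⊤) | OUT=(all ⊤)
  B5: | IN=(all ⊤) | OUT=(all ⊤)
  B6: | IN=(all ⊤) | OUT=(all ⊤)

Merge at B2: IN[B2] = OUT[B1] = {a: ⊤, b: ⊤, c: ⊤, d: ⊤, e: ⊤, f: ⊤}
Applying B2's transfer function to that IN value gives OUT[B2] (row B2 above).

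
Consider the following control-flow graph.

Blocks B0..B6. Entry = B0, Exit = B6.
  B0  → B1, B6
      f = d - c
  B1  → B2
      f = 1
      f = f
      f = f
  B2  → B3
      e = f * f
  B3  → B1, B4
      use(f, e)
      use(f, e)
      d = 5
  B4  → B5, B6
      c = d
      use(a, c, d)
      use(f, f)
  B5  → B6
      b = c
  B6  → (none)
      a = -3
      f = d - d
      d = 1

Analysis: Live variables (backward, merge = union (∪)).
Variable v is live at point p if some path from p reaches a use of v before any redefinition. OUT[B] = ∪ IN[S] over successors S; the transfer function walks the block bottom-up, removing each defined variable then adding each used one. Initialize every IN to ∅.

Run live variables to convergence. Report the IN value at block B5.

Fixpoint table:
  B0:  IN={a, c, d}  OUT={a, d}
  B1:  IN={a}  OUT={a, f}
  B2:  IN={a, f}  OUT={a, e, f}
  B3:  IN={a, e, f}  OUT={a, d, f}
  B4:  IN={a, d, f}  OUT={c, d}
  B5:  IN={c, d}  OUT={d}
  B6:  IN={d}  OUT={}

Merge at B5: OUT[B5] = IN[B6] = {d}
Applying B5's transfer function to that OUT value gives IN[B5] (row B5 above).

Answer: {c, d}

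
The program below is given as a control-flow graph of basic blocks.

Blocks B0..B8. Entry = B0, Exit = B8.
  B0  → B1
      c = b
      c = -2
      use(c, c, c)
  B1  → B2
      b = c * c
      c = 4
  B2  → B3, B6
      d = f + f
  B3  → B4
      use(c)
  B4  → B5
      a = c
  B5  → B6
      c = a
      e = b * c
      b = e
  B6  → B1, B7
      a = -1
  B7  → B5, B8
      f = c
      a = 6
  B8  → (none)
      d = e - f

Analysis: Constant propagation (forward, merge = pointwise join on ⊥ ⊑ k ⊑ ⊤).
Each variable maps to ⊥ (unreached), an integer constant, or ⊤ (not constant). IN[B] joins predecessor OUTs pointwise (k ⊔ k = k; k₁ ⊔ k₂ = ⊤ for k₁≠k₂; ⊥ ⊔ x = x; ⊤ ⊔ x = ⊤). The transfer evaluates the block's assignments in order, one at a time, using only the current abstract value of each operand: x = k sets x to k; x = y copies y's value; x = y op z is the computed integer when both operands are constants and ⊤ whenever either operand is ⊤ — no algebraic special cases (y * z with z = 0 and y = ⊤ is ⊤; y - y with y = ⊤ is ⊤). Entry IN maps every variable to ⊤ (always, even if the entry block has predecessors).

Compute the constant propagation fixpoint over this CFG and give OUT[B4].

Converged values:
  B0: | IN=(all ⊤) | OUT={c:-2; rest ⊤}
  B1: | IN=(all ⊤) | OUT={c:4; rest ⊤}
  B2: | IN={c:4; rest ⊤} | OUT={c:4; rest ⊤}
  B3: | IN={c:4; rest ⊤} | OUT={c:4; rest ⊤}
  B4: | IN={c:4; rest ⊤} | OUT={a:4, c:4; rest ⊤}
  B5: | IN=(all ⊤) | OUT=(all ⊤)
  B6: | IN=(all ⊤) | OUT={a:-1; rest ⊤}
  B7: | IN={a:-1; rest ⊤} | OUT={a:6; rest ⊤}
  B8: | IN={a:6; rest ⊤} | OUT={a:6; rest ⊤}

Merge at B4: IN[B4] = OUT[B3] = {a: ⊤, b: ⊤, c: 4, d: ⊤, e: ⊤, f: ⊤}
Applying B4's transfer function to that IN value gives OUT[B4] (row B4 above).

Answer: {a: 4, b: ⊤, c: 4, d: ⊤, e: ⊤, f: ⊤}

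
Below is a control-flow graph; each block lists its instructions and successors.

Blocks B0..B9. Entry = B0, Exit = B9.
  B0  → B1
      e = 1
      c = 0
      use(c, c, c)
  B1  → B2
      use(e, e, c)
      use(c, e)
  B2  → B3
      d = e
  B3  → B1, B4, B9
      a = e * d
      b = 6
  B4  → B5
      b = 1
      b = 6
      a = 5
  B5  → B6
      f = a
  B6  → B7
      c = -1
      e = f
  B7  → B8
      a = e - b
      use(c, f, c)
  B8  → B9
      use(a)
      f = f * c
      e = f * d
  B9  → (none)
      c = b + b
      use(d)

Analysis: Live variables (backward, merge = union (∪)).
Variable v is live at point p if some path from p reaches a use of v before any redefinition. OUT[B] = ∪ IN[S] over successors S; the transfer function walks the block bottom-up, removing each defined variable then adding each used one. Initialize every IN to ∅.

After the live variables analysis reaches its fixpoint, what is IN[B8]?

Per-block solution:
  B0:  IN={}  OUT={c, e}
  B1:  IN={c, e}  OUT={c, e}
  B2:  IN={c, e}  OUT={c, d, e}
  B3:  IN={c, d, e}  OUT={b, c, d, e}
  B4:  IN={d}  OUT={a, b, d}
  B5:  IN={a, b, d}  OUT={b, d, f}
  B6:  IN={b, d, f}  OUT={b, c, d, e, f}
  B7:  IN={b, c, d, e, f}  OUT={a, b, c, d, f}
  B8:  IN={a, b, c, d, f}  OUT={b, d}
  B9:  IN={b, d}  OUT={}

Merge at B8: OUT[B8] = IN[B9] = {b, d}
Applying B8's transfer function to that OUT value gives IN[B8] (row B8 above).

Answer: {a, b, c, d, f}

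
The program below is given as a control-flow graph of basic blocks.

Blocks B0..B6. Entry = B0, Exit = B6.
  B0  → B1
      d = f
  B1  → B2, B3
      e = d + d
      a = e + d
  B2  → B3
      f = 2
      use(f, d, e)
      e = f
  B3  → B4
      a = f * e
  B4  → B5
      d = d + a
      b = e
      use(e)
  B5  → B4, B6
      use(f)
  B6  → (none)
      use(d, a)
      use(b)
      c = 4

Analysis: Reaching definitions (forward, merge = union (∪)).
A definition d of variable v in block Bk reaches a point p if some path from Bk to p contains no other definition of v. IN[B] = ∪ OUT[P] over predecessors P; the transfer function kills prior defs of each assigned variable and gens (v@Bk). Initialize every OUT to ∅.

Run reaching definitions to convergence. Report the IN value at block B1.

Converged values:
  B0:   IN={}   OUT={d@B0}
  B1:   IN={d@B0}   OUT={a@B1, d@B0, e@B1}
  B2:   IN={a@B1, d@B0, e@B1}   OUT={a@B1, d@B0, e@B2, f@B2}
  B3:   IN={a@B1, d@B0, e@B1, e@B2, f@B2}   OUT={a@B3, d@B0, e@B1, e@B2, f@B2}
  B4:   IN={a@B3, b@B4, d@B0, d@B4, e@B1, e@B2, f@B2}   OUT={a@B3, b@B4, d@B4, e@B1, e@B2, f@B2}
  B5:   IN={a@B3, b@B4, d@B4, e@B1, e@B2, f@B2}   OUT={a@B3, b@B4, d@B4, e@B1, e@B2, f@B2}
  B6:   IN={a@B3, b@B4, d@B4, e@B1, e@B2, f@B2}   OUT={a@B3, b@B4, c@B6, d@B4, e@B1, e@B2, f@B2}

Merge at B1: IN[B1] = OUT[B0] = {d@B0}

Answer: {d@B0}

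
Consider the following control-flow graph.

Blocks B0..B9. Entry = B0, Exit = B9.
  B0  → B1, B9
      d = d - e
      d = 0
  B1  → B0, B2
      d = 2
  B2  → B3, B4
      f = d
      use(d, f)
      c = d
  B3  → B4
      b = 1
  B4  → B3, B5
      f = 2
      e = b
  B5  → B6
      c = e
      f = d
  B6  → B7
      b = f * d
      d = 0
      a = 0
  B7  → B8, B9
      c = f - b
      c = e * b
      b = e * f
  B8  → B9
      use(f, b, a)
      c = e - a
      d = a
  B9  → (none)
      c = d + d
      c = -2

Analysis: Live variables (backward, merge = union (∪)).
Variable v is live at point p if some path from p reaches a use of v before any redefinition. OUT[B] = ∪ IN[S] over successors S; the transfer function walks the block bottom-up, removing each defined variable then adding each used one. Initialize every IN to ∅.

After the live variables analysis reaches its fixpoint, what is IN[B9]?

Answer: {d}

Derivation:
Per-block solution:
  B0: | IN={b, d, e} | OUT={b, d, e}
  B1: | IN={b, e} | OUT={b, d, e}
  B2: | IN={b, d} | OUT={b, d}
  B3: | IN={d} | OUT={b, d}
  B4: | IN={b, d} | OUT={d, e}
  B5: | IN={d, e} | OUT={d, e, f}
  B6: | IN={d, e, f} | OUT={a, b, d, e, f}
  B7: | IN={a, b, d, e, f} | OUT={a, b, d, e, f}
  B8: | IN={a, b, e, f} | OUT={d}
  B9: | IN={d} | OUT={}

B9 is the boundary node: OUT[B9] = {}
Applying B9's transfer function to that OUT value gives IN[B9] (row B9 above).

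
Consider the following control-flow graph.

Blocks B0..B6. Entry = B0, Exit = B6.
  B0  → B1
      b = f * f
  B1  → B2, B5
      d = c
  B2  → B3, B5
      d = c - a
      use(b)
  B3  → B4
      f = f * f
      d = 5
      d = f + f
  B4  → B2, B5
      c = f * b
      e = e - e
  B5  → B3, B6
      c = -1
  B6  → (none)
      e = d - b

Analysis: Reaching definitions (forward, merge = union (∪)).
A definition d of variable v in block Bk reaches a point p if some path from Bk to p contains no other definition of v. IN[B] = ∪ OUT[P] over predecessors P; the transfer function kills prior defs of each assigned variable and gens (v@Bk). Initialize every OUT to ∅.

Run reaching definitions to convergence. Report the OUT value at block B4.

Answer: {b@B0, c@B4, d@B3, e@B4, f@B3}

Derivation:
Fixpoint table:
  B0: | IN={} | OUT={b@B0}
  B1: | IN={b@B0} | OUT={b@B0, d@B1}
  B2: | IN={b@B0, c@B4, d@B1, d@B3, e@B4, f@B3} | OUT={b@B0, c@B4, d@B2, e@B4, f@B3}
  B3: | IN={b@B0, c@B4, c@B5, d@B1, d@B2, d@B3, e@B4, f@B3} | OUT={b@B0, c@B4, c@B5, d@B3, e@B4, f@B3}
  B4: | IN={b@B0, c@B4, c@B5, d@B3, e@B4, f@B3} | OUT={b@B0, c@B4, d@B3, e@B4, f@B3}
  B5: | IN={b@B0, c@B4, d@B1, d@B2, d@B3, e@B4, f@B3} | OUT={b@B0, c@B5, d@B1, d@B2, d@B3, e@B4, f@B3}
  B6: | IN={b@B0, c@B5, d@B1, d@B2, d@B3, e@B4, f@B3} | OUT={b@B0, c@B5, d@B1, d@B2, d@B3, e@B6, f@B3}

Merge at B4: IN[B4] = OUT[B3] = {b@B0, c@B4, c@B5, d@B3, e@B4, f@B3}
Applying B4's transfer function to that IN value gives OUT[B4] (row B4 above).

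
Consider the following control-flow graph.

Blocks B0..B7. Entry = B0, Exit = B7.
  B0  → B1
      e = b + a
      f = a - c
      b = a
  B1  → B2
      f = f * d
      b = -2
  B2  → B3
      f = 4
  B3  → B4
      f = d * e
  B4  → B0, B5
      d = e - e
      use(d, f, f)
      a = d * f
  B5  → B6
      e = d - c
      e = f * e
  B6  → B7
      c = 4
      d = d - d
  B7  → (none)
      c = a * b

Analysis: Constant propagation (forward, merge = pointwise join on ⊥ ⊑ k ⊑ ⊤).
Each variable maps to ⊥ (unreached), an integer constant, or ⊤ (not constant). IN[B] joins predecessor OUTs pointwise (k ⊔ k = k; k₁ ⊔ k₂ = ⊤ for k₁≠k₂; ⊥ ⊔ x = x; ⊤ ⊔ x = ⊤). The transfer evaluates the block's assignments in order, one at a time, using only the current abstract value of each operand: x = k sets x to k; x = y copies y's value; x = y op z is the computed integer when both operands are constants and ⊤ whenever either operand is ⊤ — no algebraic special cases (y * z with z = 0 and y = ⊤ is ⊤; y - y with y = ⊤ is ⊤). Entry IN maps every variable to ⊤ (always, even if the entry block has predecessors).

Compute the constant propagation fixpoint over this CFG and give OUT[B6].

Answer: {a: ⊤, b: -2, c: 4, d: ⊤, e: ⊤, f: ⊤}

Working:
Fixpoint table:
  B0:  IN=(all ⊤)  OUT=(all ⊤)
  B1:  IN=(all ⊤)  OUT={b:-2; rest ⊤}
  B2:  IN={b:-2; rest ⊤}  OUT={b:-2, f:4; rest ⊤}
  B3:  IN={b:-2, f:4; rest ⊤}  OUT={b:-2; rest ⊤}
  B4:  IN={b:-2; rest ⊤}  OUT={b:-2; rest ⊤}
  B5:  IN={b:-2; rest ⊤}  OUT={b:-2; rest ⊤}
  B6:  IN={b:-2; rest ⊤}  OUT={b:-2, c:4; rest ⊤}
  B7:  IN={b:-2, c:4; rest ⊤}  OUT={b:-2; rest ⊤}

Merge at B6: IN[B6] = OUT[B5] = {a: ⊤, b: -2, c: ⊤, d: ⊤, e: ⊤, f: ⊤}
Applying B6's transfer function to that IN value gives OUT[B6] (row B6 above).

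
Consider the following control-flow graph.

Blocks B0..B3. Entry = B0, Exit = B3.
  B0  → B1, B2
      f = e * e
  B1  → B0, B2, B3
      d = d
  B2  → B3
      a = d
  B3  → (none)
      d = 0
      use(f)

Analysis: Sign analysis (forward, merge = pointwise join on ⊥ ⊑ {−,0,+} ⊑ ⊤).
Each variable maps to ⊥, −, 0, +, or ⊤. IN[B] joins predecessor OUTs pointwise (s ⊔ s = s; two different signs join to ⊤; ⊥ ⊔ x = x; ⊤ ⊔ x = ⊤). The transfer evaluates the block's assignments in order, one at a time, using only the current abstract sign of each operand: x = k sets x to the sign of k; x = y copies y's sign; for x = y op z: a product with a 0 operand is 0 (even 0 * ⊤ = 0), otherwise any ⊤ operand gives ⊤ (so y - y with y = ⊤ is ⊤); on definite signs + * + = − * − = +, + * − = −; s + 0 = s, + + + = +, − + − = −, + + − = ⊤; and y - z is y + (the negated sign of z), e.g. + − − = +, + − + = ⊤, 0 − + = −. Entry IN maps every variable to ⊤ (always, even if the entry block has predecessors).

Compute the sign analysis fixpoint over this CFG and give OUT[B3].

Answer: {a: ⊤, b: ⊤, c: ⊤, d: 0, e: ⊤, f: ⊤}

Trace:
Fixpoint table:
  B0:   IN=(all ⊤)   OUT=(all ⊤)
  B1:   IN=(all ⊤)   OUT=(all ⊤)
  B2:   IN=(all ⊤)   OUT=(all ⊤)
  B3:   IN=(all ⊤)   OUT={d:0; rest ⊤}

Merge at B3: IN[B3] = OUT[B1] ⊔ OUT[B2] = {a: ⊤, b: ⊤, c: ⊤, d: ⊤, e: ⊤, f: ⊤}
Applying B3's transfer function to that IN value gives OUT[B3] (row B3 above).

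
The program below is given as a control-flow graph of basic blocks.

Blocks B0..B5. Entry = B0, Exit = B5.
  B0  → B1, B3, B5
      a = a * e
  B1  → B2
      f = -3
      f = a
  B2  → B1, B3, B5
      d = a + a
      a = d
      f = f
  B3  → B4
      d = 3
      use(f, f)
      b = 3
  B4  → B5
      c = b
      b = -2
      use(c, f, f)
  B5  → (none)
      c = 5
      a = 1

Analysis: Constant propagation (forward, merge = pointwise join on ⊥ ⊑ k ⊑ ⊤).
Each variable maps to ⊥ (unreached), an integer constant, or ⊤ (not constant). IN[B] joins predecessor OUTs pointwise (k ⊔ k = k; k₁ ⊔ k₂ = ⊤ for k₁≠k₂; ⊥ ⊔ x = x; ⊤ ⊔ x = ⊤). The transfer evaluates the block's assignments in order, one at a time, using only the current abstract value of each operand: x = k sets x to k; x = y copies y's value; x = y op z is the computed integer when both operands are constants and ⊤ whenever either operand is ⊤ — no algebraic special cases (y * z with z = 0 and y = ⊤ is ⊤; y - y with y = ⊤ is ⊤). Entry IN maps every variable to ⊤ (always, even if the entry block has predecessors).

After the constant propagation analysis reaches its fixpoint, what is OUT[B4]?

Answer: {a: ⊤, b: -2, c: 3, d: 3, e: ⊤, f: ⊤}

Derivation:
Fixpoint table:
  B0:  IN=(all ⊤)  OUT=(all ⊤)
  B1:  IN=(all ⊤)  OUT=(all ⊤)
  B2:  IN=(all ⊤)  OUT=(all ⊤)
  B3:  IN=(all ⊤)  OUT={b:3, d:3; rest ⊤}
  B4:  IN={b:3, d:3; rest ⊤}  OUT={b:-2, c:3, d:3; rest ⊤}
  B5:  IN=(all ⊤)  OUT={a:1, c:5; rest ⊤}

Merge at B4: IN[B4] = OUT[B3] = {a: ⊤, b: 3, c: ⊤, d: 3, e: ⊤, f: ⊤}
Applying B4's transfer function to that IN value gives OUT[B4] (row B4 above).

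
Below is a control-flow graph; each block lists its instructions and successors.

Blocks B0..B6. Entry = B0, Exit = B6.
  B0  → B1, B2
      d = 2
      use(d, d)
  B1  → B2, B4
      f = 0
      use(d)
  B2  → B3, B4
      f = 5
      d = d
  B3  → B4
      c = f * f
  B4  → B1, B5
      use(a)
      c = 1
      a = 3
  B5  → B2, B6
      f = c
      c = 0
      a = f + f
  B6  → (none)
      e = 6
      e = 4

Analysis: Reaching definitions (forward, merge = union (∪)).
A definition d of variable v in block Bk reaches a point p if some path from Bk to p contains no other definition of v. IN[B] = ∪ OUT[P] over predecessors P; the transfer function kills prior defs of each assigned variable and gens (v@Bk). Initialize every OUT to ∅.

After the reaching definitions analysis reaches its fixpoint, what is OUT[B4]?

Fixpoint table:
  B0: | IN={} | OUT={d@B0}
  B1: | IN={a@B4, c@B4, d@B0, d@B2, f@B1, f@B2} | OUT={a@B4, c@B4, d@B0, d@B2, f@B1}
  B2: | IN={a@B4, a@B5, c@B4, c@B5, d@B0, d@B2, f@B1, f@B5} | OUT={a@B4, a@B5, c@B4, c@B5, d@B2, f@B2}
  B3: | IN={a@B4, a@B5, c@B4, c@B5, d@B2, f@B2} | OUT={a@B4, a@B5, c@B3, d@B2, f@B2}
  B4: | IN={a@B4, a@B5, c@B3, c@B4, c@B5, d@B0, d@B2, f@B1, f@B2} | OUT={a@B4, c@B4, d@B0, d@B2, f@B1, f@B2}
  B5: | IN={a@B4, c@B4, d@B0, d@B2, f@B1, f@B2} | OUT={a@B5, c@B5, d@B0, d@B2, f@B5}
  B6: | IN={a@B5, c@B5, d@B0, d@B2, f@B5} | OUT={a@B5, c@B5, d@B0, d@B2, e@B6, f@B5}

Merge at B4: IN[B4] = OUT[B1] ⊔ OUT[B2] ⊔ OUT[B3] = {a@B4, a@B5, c@B3, c@B4, c@B5, d@B0, d@B2, f@B1, f@B2}
Applying B4's transfer function to that IN value gives OUT[B4] (row B4 above).

Answer: {a@B4, c@B4, d@B0, d@B2, f@B1, f@B2}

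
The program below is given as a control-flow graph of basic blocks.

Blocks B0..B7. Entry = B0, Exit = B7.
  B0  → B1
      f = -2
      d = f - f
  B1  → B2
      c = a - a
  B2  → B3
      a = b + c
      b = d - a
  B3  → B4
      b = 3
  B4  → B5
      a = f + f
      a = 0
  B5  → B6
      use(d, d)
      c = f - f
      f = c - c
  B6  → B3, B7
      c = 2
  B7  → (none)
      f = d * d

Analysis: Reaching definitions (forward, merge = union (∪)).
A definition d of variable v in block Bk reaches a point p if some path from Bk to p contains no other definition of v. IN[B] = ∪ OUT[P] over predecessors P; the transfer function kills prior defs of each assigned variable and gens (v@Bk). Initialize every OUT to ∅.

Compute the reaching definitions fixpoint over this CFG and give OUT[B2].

Per-block solution:
  B0: | IN={} | OUT={d@B0, f@B0}
  B1: | IN={d@B0, f@B0} | OUT={c@B1, d@B0, f@B0}
  B2: | IN={c@B1, d@B0, f@B0} | OUT={a@B2, b@B2, c@B1, d@B0, f@B0}
  B3: | IN={a@B2, a@B4, b@B2, b@B3, c@B1, c@B6, d@B0, f@B0, f@B5} | OUT={a@B2, a@B4, b@B3, c@B1, c@B6, d@B0, f@B0, f@B5}
  B4: | IN={a@B2, a@B4, b@B3, c@B1, c@B6, d@B0, f@B0, f@B5} | OUT={a@B4, b@B3, c@B1, c@B6, d@B0, f@B0, f@B5}
  B5: | IN={a@B4, b@B3, c@B1, c@B6, d@B0, f@B0, f@B5} | OUT={a@B4, b@B3, c@B5, d@B0, f@B5}
  B6: | IN={a@B4, b@B3, c@B5, d@B0, f@B5} | OUT={a@B4, b@B3, c@B6, d@B0, f@B5}
  B7: | IN={a@B4, b@B3, c@B6, d@B0, f@B5} | OUT={a@B4, b@B3, c@B6, d@B0, f@B7}

Merge at B2: IN[B2] = OUT[B1] = {c@B1, d@B0, f@B0}
Applying B2's transfer function to that IN value gives OUT[B2] (row B2 above).

Answer: {a@B2, b@B2, c@B1, d@B0, f@B0}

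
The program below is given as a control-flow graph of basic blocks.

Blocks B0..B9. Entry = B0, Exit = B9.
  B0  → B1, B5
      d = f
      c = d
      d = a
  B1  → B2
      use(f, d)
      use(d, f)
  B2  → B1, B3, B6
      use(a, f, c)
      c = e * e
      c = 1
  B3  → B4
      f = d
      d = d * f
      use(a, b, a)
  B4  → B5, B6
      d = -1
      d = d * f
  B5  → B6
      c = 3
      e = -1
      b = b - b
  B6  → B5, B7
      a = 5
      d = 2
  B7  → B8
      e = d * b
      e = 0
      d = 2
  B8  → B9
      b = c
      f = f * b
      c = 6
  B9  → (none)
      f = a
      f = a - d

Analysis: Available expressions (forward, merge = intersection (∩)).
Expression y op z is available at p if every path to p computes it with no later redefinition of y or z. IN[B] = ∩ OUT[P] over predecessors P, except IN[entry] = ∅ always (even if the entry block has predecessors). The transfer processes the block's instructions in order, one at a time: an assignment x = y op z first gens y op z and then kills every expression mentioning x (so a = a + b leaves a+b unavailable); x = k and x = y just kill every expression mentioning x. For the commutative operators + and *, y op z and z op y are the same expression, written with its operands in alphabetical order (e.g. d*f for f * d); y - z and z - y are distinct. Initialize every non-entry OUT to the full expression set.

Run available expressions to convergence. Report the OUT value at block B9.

Converged values:
  B0: | IN={} | OUT={}
  B1: | IN={} | OUT={}
  B2: | IN={} | OUT={e*e}
  B3: | IN={e*e} | OUT={e*e}
  B4: | IN={e*e} | OUT={e*e}
  B5: | IN={} | OUT={}
  B6: | IN={} | OUT={}
  B7: | IN={} | OUT={}
  B8: | IN={} | OUT={}
  B9: | IN={} | OUT={a-d}

Merge at B9: IN[B9] = OUT[B8] = {}
Applying B9's transfer function to that IN value gives OUT[B9] (row B9 above).

Answer: {a-d}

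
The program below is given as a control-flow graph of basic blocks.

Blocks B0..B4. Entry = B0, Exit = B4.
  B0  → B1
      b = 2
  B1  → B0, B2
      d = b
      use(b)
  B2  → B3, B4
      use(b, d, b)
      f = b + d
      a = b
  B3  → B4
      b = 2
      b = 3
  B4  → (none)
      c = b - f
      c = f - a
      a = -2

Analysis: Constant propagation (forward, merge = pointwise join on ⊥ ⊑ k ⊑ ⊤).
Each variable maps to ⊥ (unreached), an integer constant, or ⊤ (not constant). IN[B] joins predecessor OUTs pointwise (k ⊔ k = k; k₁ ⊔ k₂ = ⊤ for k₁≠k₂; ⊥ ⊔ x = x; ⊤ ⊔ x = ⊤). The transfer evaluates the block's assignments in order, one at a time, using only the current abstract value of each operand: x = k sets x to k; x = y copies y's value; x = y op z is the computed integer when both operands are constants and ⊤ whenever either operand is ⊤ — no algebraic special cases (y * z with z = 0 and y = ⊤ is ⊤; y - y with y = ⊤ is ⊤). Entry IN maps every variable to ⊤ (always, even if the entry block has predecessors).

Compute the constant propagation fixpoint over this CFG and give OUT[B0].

Converged values:
  B0:   IN=(all ⊤)   OUT={b:2; rest ⊤}
  B1:   IN={b:2; rest ⊤}   OUT={b:2, d:2; rest ⊤}
  B2:   IN={b:2, d:2; rest ⊤}   OUT={a:2, b:2, d:2, f:4; rest ⊤}
  B3:   IN={a:2, b:2, d:2, f:4; rest ⊤}   OUT={a:2, b:3, d:2, f:4; rest ⊤}
  B4:   IN={a:2, d:2, f:4; rest ⊤}   OUT={a:-2, c:2, d:2, f:4; rest ⊤}

Merge at B0 (entry node, so the boundary value (all ⊤) is joined with the incoming edge(s)): IN[B0] = (all ⊤) ⊔ OUT[B1] = {a: ⊤, b: ⊤, c: ⊤, d: ⊤, e: ⊤, f: ⊤}
Applying B0's transfer function to that IN value gives OUT[B0] (row B0 above).

Answer: {a: ⊤, b: 2, c: ⊤, d: ⊤, e: ⊤, f: ⊤}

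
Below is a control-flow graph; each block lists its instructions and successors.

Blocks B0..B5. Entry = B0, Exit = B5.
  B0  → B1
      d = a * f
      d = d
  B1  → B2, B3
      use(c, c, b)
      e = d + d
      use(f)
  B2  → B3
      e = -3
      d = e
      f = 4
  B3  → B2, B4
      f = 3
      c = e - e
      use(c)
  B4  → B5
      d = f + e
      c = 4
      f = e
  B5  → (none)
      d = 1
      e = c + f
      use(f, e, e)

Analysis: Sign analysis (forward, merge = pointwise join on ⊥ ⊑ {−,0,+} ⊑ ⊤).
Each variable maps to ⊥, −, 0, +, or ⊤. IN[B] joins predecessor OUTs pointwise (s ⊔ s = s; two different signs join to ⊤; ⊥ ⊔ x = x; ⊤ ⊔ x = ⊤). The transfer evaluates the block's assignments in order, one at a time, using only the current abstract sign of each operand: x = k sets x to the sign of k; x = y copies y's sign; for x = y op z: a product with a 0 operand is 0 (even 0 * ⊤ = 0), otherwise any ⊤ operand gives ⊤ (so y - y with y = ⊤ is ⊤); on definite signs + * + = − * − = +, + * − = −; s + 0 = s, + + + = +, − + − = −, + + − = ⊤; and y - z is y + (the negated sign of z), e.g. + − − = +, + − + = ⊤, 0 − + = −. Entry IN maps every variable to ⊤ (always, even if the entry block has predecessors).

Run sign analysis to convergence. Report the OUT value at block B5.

Answer: {a: ⊤, b: ⊤, c: +, d: +, e: ⊤, f: ⊤}

Derivation:
Converged values:
  B0: | IN=(all ⊤) | OUT=(all ⊤)
  B1: | IN=(all ⊤) | OUT=(all ⊤)
  B2: | IN=(all ⊤) | OUT={d:-, e:-, f:+; rest ⊤}
  B3: | IN=(all ⊤) | OUT={f:+; rest ⊤}
  B4: | IN={f:+; rest ⊤} | OUT={c:+; rest ⊤}
  B5: | IN={c:+; rest ⊤} | OUT={c:+, d:+; rest ⊤}

Merge at B5: IN[B5] = OUT[B4] = {a: ⊤, b: ⊤, c: +, d: ⊤, e: ⊤, f: ⊤}
Applying B5's transfer function to that IN value gives OUT[B5] (row B5 above).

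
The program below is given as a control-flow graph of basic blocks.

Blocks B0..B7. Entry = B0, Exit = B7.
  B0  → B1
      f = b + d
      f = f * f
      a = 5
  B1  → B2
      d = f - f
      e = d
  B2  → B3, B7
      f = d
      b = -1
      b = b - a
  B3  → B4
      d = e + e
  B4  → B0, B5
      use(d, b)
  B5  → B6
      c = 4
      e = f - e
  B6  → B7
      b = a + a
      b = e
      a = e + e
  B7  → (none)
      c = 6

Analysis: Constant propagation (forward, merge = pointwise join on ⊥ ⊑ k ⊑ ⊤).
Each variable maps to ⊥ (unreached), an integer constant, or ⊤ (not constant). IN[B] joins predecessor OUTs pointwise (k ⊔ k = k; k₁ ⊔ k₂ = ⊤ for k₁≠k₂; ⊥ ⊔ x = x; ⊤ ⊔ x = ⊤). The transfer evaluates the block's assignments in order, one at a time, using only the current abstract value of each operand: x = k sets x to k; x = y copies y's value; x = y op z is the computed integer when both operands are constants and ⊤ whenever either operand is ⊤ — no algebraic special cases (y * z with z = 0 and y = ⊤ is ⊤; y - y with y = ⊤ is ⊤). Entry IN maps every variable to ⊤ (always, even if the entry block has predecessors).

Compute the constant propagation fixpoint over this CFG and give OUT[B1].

Per-block solution:
  B0:  IN=(all ⊤)  OUT={a:5; rest ⊤}
  B1:  IN={a:5; rest ⊤}  OUT={a:5; rest ⊤}
  B2:  IN={a:5; rest ⊤}  OUT={a:5, b:-6; rest ⊤}
  B3:  IN={a:5, b:-6; rest ⊤}  OUT={a:5, b:-6; rest ⊤}
  B4:  IN={a:5, b:-6; rest ⊤}  OUT={a:5, b:-6; rest ⊤}
  B5:  IN={a:5, b:-6; rest ⊤}  OUT={a:5, b:-6, c:4; rest ⊤}
  B6:  IN={a:5, b:-6, c:4; rest ⊤}  OUT={c:4; rest ⊤}
  B7:  IN=(all ⊤)  OUT={c:6; rest ⊤}

Merge at B1: IN[B1] = OUT[B0] = {a: 5, b: ⊤, c: ⊤, d: ⊤, e: ⊤, f: ⊤}
Applying B1's transfer function to that IN value gives OUT[B1] (row B1 above).

Answer: {a: 5, b: ⊤, c: ⊤, d: ⊤, e: ⊤, f: ⊤}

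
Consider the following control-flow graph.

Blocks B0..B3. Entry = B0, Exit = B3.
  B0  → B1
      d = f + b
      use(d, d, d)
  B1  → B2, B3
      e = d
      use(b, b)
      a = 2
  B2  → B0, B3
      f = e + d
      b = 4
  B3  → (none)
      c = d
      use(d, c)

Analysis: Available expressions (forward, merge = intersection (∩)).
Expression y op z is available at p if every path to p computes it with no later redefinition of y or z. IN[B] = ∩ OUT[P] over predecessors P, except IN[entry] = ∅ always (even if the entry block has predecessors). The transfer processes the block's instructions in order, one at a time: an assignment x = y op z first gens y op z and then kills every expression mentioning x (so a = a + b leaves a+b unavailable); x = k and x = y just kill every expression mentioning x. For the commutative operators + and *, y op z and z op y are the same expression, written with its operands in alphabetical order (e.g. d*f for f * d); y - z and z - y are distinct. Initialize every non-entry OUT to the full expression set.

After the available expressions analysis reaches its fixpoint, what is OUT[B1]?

Converged values:
  B0:   IN={}   OUT={b+f}
  B1:   IN={b+f}   OUT={b+f}
  B2:   IN={b+f}   OUT={d+e}
  B3:   IN={}   OUT={}

Merge at B1: IN[B1] = OUT[B0] = {b+f}
Applying B1's transfer function to that IN value gives OUT[B1] (row B1 above).

Answer: {b+f}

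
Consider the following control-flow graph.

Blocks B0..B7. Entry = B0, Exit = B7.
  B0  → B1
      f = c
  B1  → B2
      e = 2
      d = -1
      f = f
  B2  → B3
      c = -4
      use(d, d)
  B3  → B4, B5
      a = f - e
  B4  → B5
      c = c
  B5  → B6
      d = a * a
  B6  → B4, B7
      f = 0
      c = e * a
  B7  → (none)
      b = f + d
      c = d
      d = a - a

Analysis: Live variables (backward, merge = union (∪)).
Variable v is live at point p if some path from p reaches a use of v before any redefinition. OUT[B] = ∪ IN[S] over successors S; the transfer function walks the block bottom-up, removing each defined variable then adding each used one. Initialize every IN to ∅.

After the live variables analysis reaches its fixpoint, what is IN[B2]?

Answer: {d, e, f}

Trace:
Converged values:
  B0: | IN={c} | OUT={f}
  B1: | IN={f} | OUT={d, e, f}
  B2: | IN={d, e, f} | OUT={c, e, f}
  B3: | IN={c, e, f} | OUT={a, c, e}
  B4: | IN={a, c, e} | OUT={a, e}
  B5: | IN={a, e} | OUT={a, d, e}
  B6: | IN={a, d, e} | OUT={a, c, d, e, f}
  B7: | IN={a, d, f} | OUT={}

Merge at B2: OUT[B2] = IN[B3] = {c, e, f}
Applying B2's transfer function to that OUT value gives IN[B2] (row B2 above).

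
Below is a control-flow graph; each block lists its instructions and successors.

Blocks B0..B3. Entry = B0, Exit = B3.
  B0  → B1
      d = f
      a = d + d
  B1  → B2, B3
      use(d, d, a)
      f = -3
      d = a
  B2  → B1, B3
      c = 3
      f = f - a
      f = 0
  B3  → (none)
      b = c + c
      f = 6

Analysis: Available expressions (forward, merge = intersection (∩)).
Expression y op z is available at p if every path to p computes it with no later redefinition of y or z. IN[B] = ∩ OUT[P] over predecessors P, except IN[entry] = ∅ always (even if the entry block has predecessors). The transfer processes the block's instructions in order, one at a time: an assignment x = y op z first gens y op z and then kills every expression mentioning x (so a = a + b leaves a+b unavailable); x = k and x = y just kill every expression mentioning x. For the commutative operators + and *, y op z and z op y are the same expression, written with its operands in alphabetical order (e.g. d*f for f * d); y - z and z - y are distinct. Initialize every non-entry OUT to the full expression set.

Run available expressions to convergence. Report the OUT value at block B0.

Per-block solution:
  B0: | IN={} | OUT={d+d}
  B1: | IN={} | OUT={}
  B2: | IN={} | OUT={}
  B3: | IN={} | OUT={c+c}

B0 is the boundary node: IN[B0] = {}
Applying B0's transfer function to that IN value gives OUT[B0] (row B0 above).

Answer: {d+d}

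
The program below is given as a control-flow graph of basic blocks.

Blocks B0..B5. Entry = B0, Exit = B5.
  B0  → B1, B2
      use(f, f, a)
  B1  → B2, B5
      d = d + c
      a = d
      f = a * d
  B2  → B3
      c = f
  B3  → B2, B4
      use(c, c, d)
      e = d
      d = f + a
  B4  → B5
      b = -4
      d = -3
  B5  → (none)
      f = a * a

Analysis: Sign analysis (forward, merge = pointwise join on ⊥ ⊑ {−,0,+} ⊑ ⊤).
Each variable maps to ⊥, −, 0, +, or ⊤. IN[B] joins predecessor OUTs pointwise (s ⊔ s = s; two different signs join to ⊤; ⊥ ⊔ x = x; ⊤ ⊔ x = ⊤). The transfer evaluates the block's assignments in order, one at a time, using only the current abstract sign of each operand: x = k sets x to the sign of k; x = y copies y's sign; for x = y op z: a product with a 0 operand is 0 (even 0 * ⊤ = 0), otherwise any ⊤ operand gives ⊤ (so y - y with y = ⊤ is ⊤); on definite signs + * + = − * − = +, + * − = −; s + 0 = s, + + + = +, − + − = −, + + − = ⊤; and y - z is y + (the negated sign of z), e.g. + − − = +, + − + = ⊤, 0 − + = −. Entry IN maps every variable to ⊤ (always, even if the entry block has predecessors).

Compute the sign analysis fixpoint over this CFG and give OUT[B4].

Fixpoint table:
  B0:   IN=(all ⊤)   OUT=(all ⊤)
  B1:   IN=(all ⊤)   OUT=(all ⊤)
  B2:   IN=(all ⊤)   OUT=(all ⊤)
  B3:   IN=(all ⊤)   OUT=(all ⊤)
  B4:   IN=(all ⊤)   OUT={b:-, d:-; rest ⊤}
  B5:   IN=(all ⊤)   OUT=(all ⊤)

Merge at B4: IN[B4] = OUT[B3] = {a: ⊤, b: ⊤, c: ⊤, d: ⊤, e: ⊤, f: ⊤}
Applying B4's transfer function to that IN value gives OUT[B4] (row B4 above).

Answer: {a: ⊤, b: -, c: ⊤, d: -, e: ⊤, f: ⊤}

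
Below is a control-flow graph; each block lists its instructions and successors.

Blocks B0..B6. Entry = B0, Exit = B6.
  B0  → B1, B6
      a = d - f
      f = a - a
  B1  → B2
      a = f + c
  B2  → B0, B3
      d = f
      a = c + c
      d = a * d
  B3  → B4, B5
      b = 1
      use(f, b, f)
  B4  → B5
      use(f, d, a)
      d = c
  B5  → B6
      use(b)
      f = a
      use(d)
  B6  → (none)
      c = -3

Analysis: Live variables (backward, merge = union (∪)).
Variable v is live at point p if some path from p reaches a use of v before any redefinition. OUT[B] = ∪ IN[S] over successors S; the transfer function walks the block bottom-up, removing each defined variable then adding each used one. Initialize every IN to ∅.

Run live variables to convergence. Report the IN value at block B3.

Answer: {a, c, d, f}

Derivation:
Fixpoint table:
  B0: | IN={c, d, f} | OUT={c, f}
  B1: | IN={c, f} | OUT={c, f}
  B2: | IN={c, f} | OUT={a, c, d, f}
  B3: | IN={a, c, d, f} | OUT={a, b, c, d, f}
  B4: | IN={a, b, c, d, f} | OUT={a, b, d}
  B5: | IN={a, b, d} | OUT={}
  B6: | IN={} | OUT={}

Merge at B3: OUT[B3] = IN[B4] ⊔ IN[B5] = {a, b, c, d, f}
Applying B3's transfer function to that OUT value gives IN[B3] (row B3 above).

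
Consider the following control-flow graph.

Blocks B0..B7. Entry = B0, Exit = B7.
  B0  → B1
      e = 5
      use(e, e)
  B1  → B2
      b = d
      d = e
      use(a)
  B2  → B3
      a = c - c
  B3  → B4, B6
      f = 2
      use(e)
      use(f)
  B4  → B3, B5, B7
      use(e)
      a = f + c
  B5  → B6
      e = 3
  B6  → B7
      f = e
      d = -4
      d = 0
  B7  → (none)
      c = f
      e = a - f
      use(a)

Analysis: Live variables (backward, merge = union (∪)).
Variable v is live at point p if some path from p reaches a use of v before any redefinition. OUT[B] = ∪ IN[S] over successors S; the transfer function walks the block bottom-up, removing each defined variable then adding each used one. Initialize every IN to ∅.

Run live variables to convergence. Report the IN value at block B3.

Answer: {a, c, e}

Derivation:
Converged values:
  B0:   IN={a, c, d}   OUT={a, c, d, e}
  B1:   IN={a, c, d, e}   OUT={c, e}
  B2:   IN={c, e}   OUT={a, c, e}
  B3:   IN={a, c, e}   OUT={a, c, e, f}
  B4:   IN={c, e, f}   OUT={a, c, e, f}
  B5:   IN={a}   OUT={a, e}
  B6:   IN={a, e}   OUT={a, f}
  B7:   IN={a, f}   OUT={}

Merge at B3: OUT[B3] = IN[B4] ⊔ IN[B6] = {a, c, e, f}
Applying B3's transfer function to that OUT value gives IN[B3] (row B3 above).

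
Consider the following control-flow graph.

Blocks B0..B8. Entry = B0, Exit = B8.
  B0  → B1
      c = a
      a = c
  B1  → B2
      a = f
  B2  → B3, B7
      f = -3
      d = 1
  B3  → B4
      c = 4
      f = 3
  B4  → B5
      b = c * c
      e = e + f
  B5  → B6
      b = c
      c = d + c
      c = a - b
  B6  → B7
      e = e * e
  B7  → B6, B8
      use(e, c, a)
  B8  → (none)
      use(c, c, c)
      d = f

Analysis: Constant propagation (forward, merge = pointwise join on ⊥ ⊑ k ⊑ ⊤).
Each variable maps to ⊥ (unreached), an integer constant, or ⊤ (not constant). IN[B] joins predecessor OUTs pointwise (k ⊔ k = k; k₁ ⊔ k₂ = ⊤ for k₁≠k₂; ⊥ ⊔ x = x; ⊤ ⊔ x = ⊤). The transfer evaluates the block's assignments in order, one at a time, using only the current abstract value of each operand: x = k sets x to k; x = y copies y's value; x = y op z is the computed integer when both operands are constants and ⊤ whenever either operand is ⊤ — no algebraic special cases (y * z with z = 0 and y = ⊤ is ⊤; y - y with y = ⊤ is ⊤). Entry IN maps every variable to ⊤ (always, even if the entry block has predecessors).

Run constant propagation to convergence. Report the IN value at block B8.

Per-block solution:
  B0:  IN=(all ⊤)  OUT=(all ⊤)
  B1:  IN=(all ⊤)  OUT=(all ⊤)
  B2:  IN=(all ⊤)  OUT={d:1, f:-3; rest ⊤}
  B3:  IN={d:1, f:-3; rest ⊤}  OUT={c:4, d:1, f:3; rest ⊤}
  B4:  IN={c:4, d:1, f:3; rest ⊤}  OUT={b:16, c:4, d:1, f:3; rest ⊤}
  B5:  IN={b:16, c:4, d:1, f:3; rest ⊤}  OUT={b:4, d:1, f:3; rest ⊤}
  B6:  IN={d:1; rest ⊤}  OUT={d:1; rest ⊤}
  B7:  IN={d:1; rest ⊤}  OUT={d:1; rest ⊤}
  B8:  IN={d:1; rest ⊤}  OUT=(all ⊤)

Merge at B8: IN[B8] = OUT[B7] = {a: ⊤, b: ⊤, c: ⊤, d: 1, e: ⊤, f: ⊤}

Answer: {a: ⊤, b: ⊤, c: ⊤, d: 1, e: ⊤, f: ⊤}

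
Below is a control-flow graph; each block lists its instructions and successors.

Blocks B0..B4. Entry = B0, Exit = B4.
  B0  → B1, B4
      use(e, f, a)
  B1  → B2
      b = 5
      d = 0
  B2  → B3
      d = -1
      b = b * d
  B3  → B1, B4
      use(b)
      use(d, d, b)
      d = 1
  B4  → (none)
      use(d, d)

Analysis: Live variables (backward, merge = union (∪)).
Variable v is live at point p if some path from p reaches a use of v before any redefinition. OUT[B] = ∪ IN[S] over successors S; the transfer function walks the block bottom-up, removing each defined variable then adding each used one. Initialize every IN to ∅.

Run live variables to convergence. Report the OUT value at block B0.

Answer: {d}

Trace:
Fixpoint table:
  B0:  IN={a, d, e, f}  OUT={d}
  B1:  IN={}  OUT={b}
  B2:  IN={b}  OUT={b, d}
  B3:  IN={b, d}  OUT={d}
  B4:  IN={d}  OUT={}

Merge at B0: OUT[B0] = IN[B1] ⊔ IN[B4] = {d}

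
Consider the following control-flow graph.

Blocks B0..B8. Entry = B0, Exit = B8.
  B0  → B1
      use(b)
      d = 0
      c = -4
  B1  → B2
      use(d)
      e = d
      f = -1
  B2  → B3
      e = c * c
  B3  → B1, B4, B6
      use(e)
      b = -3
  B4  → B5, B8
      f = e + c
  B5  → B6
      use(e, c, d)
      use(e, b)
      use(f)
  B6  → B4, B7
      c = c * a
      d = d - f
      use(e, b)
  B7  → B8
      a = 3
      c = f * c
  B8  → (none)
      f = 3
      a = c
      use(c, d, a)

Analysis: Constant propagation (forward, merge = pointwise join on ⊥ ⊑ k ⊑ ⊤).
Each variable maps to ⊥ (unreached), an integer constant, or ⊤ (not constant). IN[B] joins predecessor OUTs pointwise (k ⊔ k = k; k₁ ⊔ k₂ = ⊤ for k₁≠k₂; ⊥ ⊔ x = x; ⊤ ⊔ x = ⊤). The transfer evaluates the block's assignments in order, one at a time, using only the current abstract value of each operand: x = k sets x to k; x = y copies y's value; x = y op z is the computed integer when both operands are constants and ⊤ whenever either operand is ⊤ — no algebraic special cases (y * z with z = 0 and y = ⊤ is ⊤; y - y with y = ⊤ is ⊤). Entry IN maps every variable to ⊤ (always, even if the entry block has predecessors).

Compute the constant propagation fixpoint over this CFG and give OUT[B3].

Per-block solution:
  B0: | IN=(all ⊤) | OUT={c:-4, d:0; rest ⊤}
  B1: | IN={c:-4, d:0; rest ⊤} | OUT={c:-4, d:0, e:0, f:-1; rest ⊤}
  B2: | IN={c:-4, d:0, e:0, f:-1; rest ⊤} | OUT={c:-4, d:0, e:16, f:-1; rest ⊤}
  B3: | IN={c:-4, d:0, e:16, f:-1; rest ⊤} | OUT={b:-3, c:-4, d:0, e:16, f:-1; rest ⊤}
  B4: | IN={b:-3, e:16; rest ⊤} | OUT={b:-3, e:16; rest ⊤}
  B5: | IN={b:-3, e:16; rest ⊤} | OUT={b:-3, e:16; rest ⊤}
  B6: | IN={b:-3, e:16; rest ⊤} | OUT={b:-3, e:16; rest ⊤}
  B7: | IN={b:-3, e:16; rest ⊤} | OUT={a:3, b:-3, e:16; rest ⊤}
  B8: | IN={b:-3, e:16; rest ⊤} | OUT={b:-3, e:16, f:3; rest ⊤}

Merge at B3: IN[B3] = OUT[B2] = {a: ⊤, b: ⊤, c: -4, d: 0, e: 16, f: -1}
Applying B3's transfer function to that IN value gives OUT[B3] (row B3 above).

Answer: {a: ⊤, b: -3, c: -4, d: 0, e: 16, f: -1}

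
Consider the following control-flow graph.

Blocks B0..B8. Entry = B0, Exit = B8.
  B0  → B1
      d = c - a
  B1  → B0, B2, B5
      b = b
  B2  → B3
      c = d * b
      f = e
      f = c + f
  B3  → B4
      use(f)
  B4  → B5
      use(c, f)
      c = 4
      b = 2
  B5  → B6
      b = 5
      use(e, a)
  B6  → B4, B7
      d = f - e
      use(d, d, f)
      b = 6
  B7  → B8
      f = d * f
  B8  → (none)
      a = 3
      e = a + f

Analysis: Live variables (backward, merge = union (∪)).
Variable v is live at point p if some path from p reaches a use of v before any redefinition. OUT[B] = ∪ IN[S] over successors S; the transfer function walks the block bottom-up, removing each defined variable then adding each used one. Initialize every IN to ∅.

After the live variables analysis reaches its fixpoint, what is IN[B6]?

Answer: {a, c, e, f}

Trace:
Per-block solution:
  B0:  IN={a, b, c, e, f}  OUT={a, b, c, d, e, f}
  B1:  IN={a, b, c, d, e, f}  OUT={a, b, c, d, e, f}
  B2:  IN={a, b, d, e}  OUT={a, c, e, f}
  B3:  IN={a, c, e, f}  OUT={a, c, e, f}
  B4:  IN={a, c, e, f}  OUT={a, c, e, f}
  B5:  IN={a, c, e, f}  OUT={a, c, e, f}
  B6:  IN={a, c, e, f}  OUT={a, c, d, e, f}
  B7:  IN={d, f}  OUT={f}
  B8:  IN={f}  OUT={}

Merge at B6: OUT[B6] = IN[B4] ⊔ IN[B7] = {a, c, d, e, f}
Applying B6's transfer function to that OUT value gives IN[B6] (row B6 above).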